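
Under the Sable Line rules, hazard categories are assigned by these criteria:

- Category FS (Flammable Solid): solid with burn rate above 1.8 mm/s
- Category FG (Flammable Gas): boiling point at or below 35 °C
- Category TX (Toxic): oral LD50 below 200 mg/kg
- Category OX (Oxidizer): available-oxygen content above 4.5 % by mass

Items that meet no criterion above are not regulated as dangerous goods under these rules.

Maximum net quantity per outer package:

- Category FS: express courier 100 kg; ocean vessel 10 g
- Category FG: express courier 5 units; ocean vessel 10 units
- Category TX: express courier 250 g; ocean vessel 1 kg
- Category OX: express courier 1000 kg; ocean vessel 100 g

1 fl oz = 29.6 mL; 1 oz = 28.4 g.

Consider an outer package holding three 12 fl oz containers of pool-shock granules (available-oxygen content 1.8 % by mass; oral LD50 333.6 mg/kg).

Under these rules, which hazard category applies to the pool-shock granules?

oral LD50 333.6 mg/kg is not below 200 mg/kg, so Category TX does not apply.
available-oxygen content 1.8 % by mass is not above 4.5 % by mass, so Category OX does not apply.
No criterion is met, so the item is not regulated.

Not regulated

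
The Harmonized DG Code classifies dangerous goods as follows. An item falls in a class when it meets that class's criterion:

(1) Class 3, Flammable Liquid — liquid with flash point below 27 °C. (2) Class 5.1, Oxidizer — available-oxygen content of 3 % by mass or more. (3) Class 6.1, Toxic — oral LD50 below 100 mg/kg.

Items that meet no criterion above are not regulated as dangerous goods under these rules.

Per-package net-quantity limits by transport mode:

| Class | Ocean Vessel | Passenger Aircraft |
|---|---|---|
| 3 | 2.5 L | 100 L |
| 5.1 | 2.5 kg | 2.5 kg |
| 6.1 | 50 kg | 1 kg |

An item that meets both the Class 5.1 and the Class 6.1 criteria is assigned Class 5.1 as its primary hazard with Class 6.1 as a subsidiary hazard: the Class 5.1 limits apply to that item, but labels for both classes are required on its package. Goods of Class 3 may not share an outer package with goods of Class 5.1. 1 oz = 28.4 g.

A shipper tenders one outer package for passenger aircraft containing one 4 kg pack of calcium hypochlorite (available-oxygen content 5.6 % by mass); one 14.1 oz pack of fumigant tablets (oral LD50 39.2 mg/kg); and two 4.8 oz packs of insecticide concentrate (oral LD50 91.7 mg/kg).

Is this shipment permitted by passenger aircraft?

Calcium hypochlorite: available-oxygen content 5.6 % by mass ≥ 3 % by mass → Class 5.1 (Oxidizer).
The fumigant tablets have oral LD50 39.2 mg/kg, which is < 100 mg/kg, so they are Class 6.1 (Toxic).
Insecticide concentrate: oral LD50 91.7 mg/kg < 100 mg/kg → Class 6.1 (Toxic).
Class 5.1 quantity: 4 kg.
4 kg > 2.5 kg (passenger aircraft limit, Class 5.1) — over the limit.
Total Class 6.1: (one 14.1 oz pack = 400.44 g) + (two 4.8 oz packs = 272.64 g) = 673.08 g.
673.08 g is within the passenger aircraft limit of 1 kg for Class 6.1.
The segregation rule (Class 3 with Class 5.1) does not apply to Class 5.1 with Class 6.1.

No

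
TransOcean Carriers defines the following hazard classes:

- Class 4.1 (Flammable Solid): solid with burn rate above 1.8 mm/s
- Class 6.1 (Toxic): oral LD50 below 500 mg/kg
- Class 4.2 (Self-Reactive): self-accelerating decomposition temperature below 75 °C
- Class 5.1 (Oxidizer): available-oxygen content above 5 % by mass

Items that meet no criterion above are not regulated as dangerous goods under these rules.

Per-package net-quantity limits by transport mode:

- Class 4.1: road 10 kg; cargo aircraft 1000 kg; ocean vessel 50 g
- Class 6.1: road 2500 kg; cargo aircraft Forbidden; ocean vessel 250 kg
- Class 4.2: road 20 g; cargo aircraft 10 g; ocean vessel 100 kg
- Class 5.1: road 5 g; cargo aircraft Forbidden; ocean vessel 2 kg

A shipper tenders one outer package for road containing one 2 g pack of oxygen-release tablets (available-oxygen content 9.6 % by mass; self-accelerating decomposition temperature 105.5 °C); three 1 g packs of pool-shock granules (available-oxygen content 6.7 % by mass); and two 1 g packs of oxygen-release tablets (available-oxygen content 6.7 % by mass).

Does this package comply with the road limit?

No

The oxygen-release tablets have available-oxygen content 9.6 % by mass, which is > 5 % by mass, so they are Class 5.1 (Oxidizer).
Pool-shock granules: available-oxygen content 6.7 % by mass > 5 % by mass → Class 5.1 (Oxidizer).
Oxygen-release tablets: available-oxygen content 6.7 % by mass > 5 % by mass → Class 5.1 (Oxidizer).
Class 5.1 net quantity: 2 g + (three 1 g packs = 3 g) + (two 1 g packs = 2 g) = 7 g.
7 g exceeds the road limit of 5 g for Class 5.1.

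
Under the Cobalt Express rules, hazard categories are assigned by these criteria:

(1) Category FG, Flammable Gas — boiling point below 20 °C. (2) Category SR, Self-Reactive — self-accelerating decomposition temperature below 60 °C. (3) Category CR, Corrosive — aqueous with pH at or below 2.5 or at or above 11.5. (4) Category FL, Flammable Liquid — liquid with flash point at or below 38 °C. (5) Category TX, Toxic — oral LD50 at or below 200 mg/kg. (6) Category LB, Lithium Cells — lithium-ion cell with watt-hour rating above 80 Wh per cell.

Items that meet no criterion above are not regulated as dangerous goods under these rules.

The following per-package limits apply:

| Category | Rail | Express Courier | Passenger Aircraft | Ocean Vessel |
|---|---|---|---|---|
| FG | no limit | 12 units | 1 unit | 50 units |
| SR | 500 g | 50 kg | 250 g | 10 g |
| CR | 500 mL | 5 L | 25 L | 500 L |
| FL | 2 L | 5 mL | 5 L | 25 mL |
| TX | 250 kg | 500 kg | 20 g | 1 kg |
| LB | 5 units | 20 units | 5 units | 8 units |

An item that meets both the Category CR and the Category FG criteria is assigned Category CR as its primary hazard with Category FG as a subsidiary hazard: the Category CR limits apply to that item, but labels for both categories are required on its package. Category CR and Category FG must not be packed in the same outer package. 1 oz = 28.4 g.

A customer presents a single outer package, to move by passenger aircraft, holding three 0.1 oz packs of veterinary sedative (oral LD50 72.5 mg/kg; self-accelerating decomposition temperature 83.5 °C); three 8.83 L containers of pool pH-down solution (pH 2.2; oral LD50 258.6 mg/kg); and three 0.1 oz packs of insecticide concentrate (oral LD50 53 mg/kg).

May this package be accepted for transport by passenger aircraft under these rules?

No

The veterinary sedative has oral LD50 72.5 mg/kg, which is ≤ 200 mg/kg, so it is Category TX (Toxic).
pH 2.2 meets the Category CR criterion (Corrosive), so the pool pH-down solution is Category CR.
Oral LD50 53 mg/kg meets the Category TX criterion (Toxic), so the insecticide concentrate is Category TX.
Category CR quantity: three 8.83 L containers = 26.49 L.
26.49 L exceeds the passenger aircraft limit of 25 L for Category CR.
Total Category TX: (three 0.1 oz packs = 8.52 g) + (three 0.1 oz packs = 8.52 g) = 17.04 g.
17.04 g ≤ 20 g (passenger aircraft limit, Category TX) — within limit.
The segregation rule (Category CR with Category FG) does not apply to Category CR with Category TX.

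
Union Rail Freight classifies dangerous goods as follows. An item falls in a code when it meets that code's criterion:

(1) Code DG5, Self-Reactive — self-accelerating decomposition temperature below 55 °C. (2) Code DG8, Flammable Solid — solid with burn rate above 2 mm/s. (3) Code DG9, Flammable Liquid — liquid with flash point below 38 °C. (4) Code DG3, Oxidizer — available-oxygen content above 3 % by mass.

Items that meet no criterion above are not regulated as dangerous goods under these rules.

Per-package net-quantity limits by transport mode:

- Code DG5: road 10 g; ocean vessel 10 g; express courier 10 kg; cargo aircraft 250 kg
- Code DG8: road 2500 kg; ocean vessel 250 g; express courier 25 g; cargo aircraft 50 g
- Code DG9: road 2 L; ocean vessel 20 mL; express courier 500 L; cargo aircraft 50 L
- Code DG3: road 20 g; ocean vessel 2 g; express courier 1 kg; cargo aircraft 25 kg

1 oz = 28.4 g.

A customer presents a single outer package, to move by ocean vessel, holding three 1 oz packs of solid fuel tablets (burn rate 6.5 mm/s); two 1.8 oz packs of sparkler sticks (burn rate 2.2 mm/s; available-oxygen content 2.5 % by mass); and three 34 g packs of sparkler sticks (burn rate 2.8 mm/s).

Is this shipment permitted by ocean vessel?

No

The solid fuel tablets have burn rate 6.5 mm/s, which is > 2 mm/s, so they are Code DG8 (Flammable Solid).
With burn rate 2.2 mm/s (> 2 mm/s), the sparkler sticks fall in Code DG8.
Sparkler sticks: burn rate 2.8 mm/s > 2 mm/s → Code DG8 (Flammable Solid).
Code DG8 net quantity: (three 1 oz packs = 85.2 g) + (two 1.8 oz packs = 102.24 g) + (three 34 g packs = 102 g) = 289.44 g.
That exceeds the Code DG8 ocean vessel limit of 250 g.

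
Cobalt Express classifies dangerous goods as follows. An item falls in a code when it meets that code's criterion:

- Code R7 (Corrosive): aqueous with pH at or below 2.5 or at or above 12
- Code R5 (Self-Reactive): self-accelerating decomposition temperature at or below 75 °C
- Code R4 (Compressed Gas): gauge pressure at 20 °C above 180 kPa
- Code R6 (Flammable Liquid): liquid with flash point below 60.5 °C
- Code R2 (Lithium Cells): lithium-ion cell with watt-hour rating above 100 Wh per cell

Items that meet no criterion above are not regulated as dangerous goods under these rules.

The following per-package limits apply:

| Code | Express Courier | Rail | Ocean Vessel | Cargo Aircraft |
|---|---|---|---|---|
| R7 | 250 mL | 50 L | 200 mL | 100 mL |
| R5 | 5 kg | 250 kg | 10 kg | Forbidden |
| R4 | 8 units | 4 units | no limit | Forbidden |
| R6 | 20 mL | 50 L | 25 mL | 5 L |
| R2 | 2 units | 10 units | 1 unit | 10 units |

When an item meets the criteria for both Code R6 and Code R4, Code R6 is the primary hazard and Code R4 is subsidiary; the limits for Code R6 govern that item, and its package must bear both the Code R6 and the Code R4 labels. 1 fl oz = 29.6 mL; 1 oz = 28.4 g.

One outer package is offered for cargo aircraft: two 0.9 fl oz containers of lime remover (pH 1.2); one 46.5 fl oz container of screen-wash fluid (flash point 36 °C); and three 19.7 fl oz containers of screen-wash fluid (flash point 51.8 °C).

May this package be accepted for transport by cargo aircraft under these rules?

Yes

Lime remover: pH 1.2 ≤ 2.5 → Code R7 (Corrosive).
Flash point 36 °C meets the Code R6 criterion (Flammable Liquid), so the screen-wash fluid is Code R6.
With flash point 51.8 °C (< 60.5 °C), the screen-wash fluid falls in Code R6.
Code R6 net quantity: (one 46.5 fl oz container = 1376.4 mL) + (three 19.7 fl oz containers = 1749.36 mL) = 3125.76 mL.
3125.76 mL ≤ 5 L (cargo aircraft limit, Code R6) — within limit.
Code R7 quantity: two 0.9 fl oz containers = 53.28 mL.
53.28 mL is within the cargo aircraft limit of 100 mL for Code R7.
Every hazard code is within its cargo aircraft limit and no segregation rule is violated.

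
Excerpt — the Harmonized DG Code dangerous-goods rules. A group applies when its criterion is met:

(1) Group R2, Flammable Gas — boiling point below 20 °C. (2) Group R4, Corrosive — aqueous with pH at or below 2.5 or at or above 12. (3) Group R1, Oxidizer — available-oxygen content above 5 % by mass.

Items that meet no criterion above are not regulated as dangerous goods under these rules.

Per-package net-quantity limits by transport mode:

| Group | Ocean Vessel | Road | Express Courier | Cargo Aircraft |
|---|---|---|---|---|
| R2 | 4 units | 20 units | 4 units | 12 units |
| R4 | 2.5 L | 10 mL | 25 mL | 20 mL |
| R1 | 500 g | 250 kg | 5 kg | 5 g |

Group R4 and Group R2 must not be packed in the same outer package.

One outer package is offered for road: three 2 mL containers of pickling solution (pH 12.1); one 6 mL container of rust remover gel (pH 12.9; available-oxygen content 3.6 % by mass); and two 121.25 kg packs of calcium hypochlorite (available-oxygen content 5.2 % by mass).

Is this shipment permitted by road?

pH 12.1 meets the Group R4 criterion (Corrosive), so the pickling solution is Group R4.
With pH 12.9 (≥ 12), the rust remover gel falls in Group R4.
With available-oxygen content 5.2 % by mass (> 5 % by mass), the calcium hypochlorite falls in Group R1.
Group R1 quantity: two 121.25 kg packs = 242.5 kg.
That is within the Group R1 road limit of 250 kg.
Total Group R4: (three 2 mL containers = 6 mL) + 6 mL = 12 mL.
That exceeds the Group R4 road limit of 10 mL.
The segregation rule (Group R4 with Group R2) does not apply to Group R1 with Group R4.

No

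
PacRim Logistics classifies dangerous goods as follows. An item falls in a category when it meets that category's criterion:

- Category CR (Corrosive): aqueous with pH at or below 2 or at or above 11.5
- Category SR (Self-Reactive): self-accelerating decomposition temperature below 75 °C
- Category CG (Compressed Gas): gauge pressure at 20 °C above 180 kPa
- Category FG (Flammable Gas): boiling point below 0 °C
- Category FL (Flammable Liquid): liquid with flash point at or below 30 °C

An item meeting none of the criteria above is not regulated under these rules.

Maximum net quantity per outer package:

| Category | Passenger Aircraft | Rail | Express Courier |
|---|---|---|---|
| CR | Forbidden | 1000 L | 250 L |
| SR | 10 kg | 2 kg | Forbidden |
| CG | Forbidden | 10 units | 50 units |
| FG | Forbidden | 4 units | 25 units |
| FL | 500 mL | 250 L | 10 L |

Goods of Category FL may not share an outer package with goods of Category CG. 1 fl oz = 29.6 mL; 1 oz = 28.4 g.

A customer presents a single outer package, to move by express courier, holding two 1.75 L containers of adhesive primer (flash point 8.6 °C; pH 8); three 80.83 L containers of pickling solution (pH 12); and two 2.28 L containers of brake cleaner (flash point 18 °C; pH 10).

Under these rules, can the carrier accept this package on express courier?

Flash point 8.6 °C meets the Category FL criterion (Flammable Liquid), so the adhesive primer is Category FL.
Pickling solution: pH 12 ≥ 11.5 → Category CR (Corrosive).
Flash point 18 °C meets the Category FL criterion (Flammable Liquid), so the brake cleaner is Category FL.
Total Category FL: (two 1.75 L containers = 3.5 L) + (two 2.28 L containers = 4.56 L) = 8.06 L.
8.06 L ≤ 10 L (express courier limit, Category FL) — within limit.
Category CR quantity: three 80.83 L containers = 242.49 L.
242.49 L is within the express courier limit of 250 L for Category CR.
The segregation rule (Category FL with Category CG) does not apply to Category FL with Category CR.
Every hazard category is within its express courier limit and no segregation rule is violated.

Yes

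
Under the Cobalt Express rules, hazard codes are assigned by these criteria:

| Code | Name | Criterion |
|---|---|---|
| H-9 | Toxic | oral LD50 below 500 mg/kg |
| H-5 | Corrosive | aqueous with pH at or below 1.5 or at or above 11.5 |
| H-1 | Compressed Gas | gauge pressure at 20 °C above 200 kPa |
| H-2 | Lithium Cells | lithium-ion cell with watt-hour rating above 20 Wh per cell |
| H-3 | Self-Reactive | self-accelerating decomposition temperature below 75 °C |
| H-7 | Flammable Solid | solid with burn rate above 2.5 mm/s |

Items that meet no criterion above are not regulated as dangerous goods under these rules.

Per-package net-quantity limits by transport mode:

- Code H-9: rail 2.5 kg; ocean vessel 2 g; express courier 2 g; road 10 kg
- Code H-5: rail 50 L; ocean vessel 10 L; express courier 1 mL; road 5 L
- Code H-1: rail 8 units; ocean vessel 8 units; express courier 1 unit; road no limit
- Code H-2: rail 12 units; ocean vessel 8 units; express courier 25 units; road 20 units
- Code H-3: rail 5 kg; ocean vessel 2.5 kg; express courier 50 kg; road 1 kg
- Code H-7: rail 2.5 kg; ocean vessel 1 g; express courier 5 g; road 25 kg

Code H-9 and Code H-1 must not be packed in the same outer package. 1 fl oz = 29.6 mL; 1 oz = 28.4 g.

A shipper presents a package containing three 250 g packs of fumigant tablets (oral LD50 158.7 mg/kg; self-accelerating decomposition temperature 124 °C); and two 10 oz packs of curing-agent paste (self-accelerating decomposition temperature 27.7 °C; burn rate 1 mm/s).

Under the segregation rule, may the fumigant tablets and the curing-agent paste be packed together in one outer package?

Yes

The fumigant tablets have oral LD50 158.7 mg/kg, which is < 500 mg/kg, so they are Code H-9 (Toxic).
Curing-agent paste: self-accelerating decomposition temperature 27.7 °C < 75 °C → Code H-3 (Self-Reactive).
No segregation rule bars Code H-9 with Code H-3.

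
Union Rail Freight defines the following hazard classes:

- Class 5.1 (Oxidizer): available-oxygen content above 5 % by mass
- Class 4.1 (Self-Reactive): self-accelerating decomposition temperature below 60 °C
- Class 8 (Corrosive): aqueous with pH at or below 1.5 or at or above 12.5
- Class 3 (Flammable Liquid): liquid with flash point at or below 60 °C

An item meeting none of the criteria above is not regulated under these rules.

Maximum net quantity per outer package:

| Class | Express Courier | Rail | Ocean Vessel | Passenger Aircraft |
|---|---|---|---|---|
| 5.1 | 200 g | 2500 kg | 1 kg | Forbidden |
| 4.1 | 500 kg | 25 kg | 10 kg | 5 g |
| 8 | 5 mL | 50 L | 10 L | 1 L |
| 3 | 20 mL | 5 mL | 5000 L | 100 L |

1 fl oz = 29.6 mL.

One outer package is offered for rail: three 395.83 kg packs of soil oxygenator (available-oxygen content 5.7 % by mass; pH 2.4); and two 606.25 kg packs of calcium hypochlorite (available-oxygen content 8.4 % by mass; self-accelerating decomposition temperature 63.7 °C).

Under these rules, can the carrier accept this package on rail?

Available-oxygen content 5.7 % by mass meets the Class 5.1 criterion (Oxidizer), so the soil oxygenator is Class 5.1.
Available-oxygen content 8.4 % by mass meets the Class 5.1 criterion (Oxidizer), so the calcium hypochlorite is Class 5.1.
Class 5.1 net quantity: (three 395.83 kg packs = 1187.49 kg) + (two 606.25 kg packs = 1212.5 kg) = 2399.99 kg.
2399.99 kg ≤ 2500 kg (rail limit, Class 5.1) — within limit.

Yes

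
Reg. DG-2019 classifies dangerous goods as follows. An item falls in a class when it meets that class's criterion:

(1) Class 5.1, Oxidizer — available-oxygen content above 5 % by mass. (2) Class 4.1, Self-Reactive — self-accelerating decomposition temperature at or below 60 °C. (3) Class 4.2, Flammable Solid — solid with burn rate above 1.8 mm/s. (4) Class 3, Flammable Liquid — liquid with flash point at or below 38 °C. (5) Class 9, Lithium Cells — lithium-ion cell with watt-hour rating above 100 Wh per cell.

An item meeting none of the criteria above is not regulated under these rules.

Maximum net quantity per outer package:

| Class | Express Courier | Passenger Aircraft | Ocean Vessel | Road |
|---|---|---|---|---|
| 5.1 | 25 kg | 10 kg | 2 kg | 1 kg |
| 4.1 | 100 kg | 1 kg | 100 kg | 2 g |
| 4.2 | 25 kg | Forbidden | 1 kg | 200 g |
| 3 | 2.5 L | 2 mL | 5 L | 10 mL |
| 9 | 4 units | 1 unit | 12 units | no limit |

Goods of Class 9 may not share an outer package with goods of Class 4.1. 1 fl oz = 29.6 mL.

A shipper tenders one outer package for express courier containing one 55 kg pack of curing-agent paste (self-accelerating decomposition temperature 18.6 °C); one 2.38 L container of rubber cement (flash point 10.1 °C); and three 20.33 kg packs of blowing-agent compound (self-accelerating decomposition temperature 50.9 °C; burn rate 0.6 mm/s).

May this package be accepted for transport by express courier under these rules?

No

Self-accelerating decomposition temperature 18.6 °C meets the Class 4.1 criterion (Self-Reactive), so the curing-agent paste is Class 4.1.
With flash point 10.1 °C (≤ 38 °C), the rubber cement falls in Class 3.
Self-accelerating decomposition temperature 50.9 °C meets the Class 4.1 criterion (Self-Reactive), so the blowing-agent compound is Class 4.1.
Class 4.1 net quantity: 55 kg + (three 20.33 kg packs = 60.99 kg) = 115.99 kg.
That exceeds the Class 4.1 express courier limit of 100 kg.
Class 3 quantity: 2.38 L.
That is within the Class 3 express courier limit of 2.5 L.
The segregation rule (Class 9 with Class 4.1) does not apply to Class 4.1 with Class 3.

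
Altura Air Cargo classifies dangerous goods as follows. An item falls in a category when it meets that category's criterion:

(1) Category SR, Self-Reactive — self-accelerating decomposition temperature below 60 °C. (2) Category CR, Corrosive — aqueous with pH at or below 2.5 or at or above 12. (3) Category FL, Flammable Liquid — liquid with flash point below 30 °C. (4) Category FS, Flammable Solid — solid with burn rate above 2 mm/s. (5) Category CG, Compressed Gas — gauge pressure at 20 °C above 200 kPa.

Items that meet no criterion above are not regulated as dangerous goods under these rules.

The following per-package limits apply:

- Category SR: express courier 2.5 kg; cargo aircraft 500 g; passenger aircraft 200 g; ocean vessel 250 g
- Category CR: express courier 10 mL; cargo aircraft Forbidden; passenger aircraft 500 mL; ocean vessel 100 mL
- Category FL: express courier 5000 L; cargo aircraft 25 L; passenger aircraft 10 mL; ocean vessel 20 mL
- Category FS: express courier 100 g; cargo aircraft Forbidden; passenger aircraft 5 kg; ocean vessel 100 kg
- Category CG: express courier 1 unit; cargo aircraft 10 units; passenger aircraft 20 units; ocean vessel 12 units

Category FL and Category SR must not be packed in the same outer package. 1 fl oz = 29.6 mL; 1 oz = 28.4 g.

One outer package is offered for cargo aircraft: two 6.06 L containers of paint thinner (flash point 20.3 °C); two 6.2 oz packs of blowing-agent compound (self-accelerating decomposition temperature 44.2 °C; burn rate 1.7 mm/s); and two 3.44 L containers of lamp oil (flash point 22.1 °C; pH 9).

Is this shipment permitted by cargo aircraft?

No

Flash point 20.3 °C meets the Category FL criterion (Flammable Liquid), so the paint thinner is Category FL.
The blowing-agent compound has self-accelerating decomposition temperature 44.2 °C, which is < 60 °C, so it is Category SR (Self-Reactive).
Lamp oil: flash point 22.1 °C < 30 °C → Category FL (Flammable Liquid).
Total Category FL: (two 6.06 L containers = 12.12 L) + (two 3.44 L containers = 6.88 L) = 19 L.
That is within the Category FL cargo aircraft limit of 25 L.
Category SR quantity: two 6.2 oz packs = 352.16 g.
352.16 g ≤ 500 g (cargo aircraft limit, Category SR) — within limit.
Category FL and Category SR may not share an outer package.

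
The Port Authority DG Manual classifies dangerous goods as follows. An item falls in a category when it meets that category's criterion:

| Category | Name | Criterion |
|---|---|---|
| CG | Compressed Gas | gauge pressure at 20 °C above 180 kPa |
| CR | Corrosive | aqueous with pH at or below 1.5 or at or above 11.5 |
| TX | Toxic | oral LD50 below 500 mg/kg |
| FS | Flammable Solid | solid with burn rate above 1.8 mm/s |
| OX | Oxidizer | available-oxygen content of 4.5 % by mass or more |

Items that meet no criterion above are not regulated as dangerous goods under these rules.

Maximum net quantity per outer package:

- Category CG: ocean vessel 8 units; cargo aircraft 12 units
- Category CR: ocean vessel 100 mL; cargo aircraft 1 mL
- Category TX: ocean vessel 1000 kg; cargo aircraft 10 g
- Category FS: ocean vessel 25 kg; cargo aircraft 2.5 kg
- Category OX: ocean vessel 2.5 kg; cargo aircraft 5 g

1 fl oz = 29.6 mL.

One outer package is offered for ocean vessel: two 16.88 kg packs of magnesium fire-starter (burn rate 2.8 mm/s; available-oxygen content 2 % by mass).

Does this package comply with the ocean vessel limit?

No

The magnesium fire-starter has burn rate 2.8 mm/s, which is > 1.8 mm/s, so it is Category FS (Flammable Solid).
Category FS quantity: two 16.88 kg packs = 33.76 kg.
That exceeds the Category FS ocean vessel limit of 25 kg.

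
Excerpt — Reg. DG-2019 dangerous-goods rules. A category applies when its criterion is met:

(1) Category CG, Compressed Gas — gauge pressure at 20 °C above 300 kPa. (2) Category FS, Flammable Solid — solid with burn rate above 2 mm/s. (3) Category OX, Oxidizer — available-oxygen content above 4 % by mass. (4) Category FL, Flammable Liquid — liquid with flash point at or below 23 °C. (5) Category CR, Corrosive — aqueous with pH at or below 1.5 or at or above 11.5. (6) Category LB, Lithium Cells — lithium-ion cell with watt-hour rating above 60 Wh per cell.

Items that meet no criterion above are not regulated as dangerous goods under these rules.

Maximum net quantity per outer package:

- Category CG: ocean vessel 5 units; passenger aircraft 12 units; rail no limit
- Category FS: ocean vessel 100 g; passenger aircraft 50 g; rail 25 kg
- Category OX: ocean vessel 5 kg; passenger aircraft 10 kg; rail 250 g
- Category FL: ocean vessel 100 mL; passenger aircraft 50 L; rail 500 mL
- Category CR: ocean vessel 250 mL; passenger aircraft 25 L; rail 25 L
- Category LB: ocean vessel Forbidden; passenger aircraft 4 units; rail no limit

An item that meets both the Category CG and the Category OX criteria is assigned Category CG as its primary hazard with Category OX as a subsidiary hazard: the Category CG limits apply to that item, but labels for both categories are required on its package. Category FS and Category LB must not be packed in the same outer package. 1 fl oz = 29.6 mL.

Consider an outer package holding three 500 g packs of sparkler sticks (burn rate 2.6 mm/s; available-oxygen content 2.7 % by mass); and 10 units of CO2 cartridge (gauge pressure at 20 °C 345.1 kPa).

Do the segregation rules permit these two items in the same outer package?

Sparkler sticks: burn rate 2.6 mm/s > 2 mm/s → Category FS (Flammable Solid).
The CO2 cartridge has gauge pressure at 20 °C 345.1 kPa, which is > 300 kPa, so it is Category CG (Compressed Gas).
No segregation rule bars Category FS with Category CG.

Yes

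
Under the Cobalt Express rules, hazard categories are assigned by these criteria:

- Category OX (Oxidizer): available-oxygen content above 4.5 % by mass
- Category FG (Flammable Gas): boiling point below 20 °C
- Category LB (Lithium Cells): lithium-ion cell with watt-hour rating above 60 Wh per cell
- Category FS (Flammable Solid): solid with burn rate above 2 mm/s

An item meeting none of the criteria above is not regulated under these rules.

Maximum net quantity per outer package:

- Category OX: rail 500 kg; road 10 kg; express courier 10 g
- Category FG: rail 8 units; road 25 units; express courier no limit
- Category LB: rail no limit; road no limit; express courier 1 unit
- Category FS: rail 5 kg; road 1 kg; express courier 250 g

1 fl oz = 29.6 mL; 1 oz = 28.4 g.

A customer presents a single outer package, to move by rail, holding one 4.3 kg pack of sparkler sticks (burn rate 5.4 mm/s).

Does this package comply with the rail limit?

Yes

With burn rate 5.4 mm/s (> 2 mm/s), the sparkler sticks fall in Category FS.
Category FS quantity: 4.3 kg.
That is within the Category FS rail limit of 5 kg.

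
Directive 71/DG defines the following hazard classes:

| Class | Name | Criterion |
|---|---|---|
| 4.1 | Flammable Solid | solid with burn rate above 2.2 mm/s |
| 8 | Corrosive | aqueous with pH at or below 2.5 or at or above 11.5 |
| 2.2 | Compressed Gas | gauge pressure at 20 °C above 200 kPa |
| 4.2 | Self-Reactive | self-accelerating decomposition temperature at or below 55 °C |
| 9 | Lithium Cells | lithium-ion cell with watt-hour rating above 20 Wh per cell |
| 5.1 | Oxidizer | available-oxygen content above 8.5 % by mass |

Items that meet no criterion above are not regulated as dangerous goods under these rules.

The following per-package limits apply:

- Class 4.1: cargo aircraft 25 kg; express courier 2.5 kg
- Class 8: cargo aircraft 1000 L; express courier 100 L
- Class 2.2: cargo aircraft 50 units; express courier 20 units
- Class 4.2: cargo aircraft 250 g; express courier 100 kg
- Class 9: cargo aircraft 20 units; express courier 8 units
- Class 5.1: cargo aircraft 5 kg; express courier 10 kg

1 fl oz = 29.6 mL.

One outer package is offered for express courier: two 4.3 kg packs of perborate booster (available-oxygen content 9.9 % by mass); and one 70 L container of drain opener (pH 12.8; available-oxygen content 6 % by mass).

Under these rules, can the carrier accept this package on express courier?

Yes

With available-oxygen content 9.9 % by mass (> 8.5 % by mass), the perborate booster falls in Class 5.1.
Drain opener: pH 12.8 ≥ 11.5 → Class 8 (Corrosive).
Class 8 quantity: 70 L.
70 L ≤ 100 L (express courier limit, Class 8) — within limit.
Class 5.1 quantity: two 4.3 kg packs = 8.6 kg.
That is within the Class 5.1 express courier limit of 10 kg.
Every hazard class is within its express courier limit and no segregation rule is violated.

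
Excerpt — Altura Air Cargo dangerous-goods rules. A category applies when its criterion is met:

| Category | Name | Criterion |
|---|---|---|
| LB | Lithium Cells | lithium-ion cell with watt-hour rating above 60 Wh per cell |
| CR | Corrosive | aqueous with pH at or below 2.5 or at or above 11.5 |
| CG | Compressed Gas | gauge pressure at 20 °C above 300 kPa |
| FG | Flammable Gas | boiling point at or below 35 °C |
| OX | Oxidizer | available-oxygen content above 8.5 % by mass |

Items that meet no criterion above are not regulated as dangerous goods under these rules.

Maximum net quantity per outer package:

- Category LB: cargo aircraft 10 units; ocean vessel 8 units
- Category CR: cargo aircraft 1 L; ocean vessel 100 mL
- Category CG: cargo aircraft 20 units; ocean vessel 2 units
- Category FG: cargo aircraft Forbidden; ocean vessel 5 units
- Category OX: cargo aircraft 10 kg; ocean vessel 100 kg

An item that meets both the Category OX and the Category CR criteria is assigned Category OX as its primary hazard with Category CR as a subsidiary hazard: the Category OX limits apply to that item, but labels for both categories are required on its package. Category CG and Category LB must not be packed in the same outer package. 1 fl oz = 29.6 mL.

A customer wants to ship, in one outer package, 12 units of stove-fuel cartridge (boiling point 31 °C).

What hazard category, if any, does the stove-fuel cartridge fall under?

Stove-fuel cartridge: boiling point 31 °C ≤ 35 °C → Category FG (Flammable Gas).

Category FG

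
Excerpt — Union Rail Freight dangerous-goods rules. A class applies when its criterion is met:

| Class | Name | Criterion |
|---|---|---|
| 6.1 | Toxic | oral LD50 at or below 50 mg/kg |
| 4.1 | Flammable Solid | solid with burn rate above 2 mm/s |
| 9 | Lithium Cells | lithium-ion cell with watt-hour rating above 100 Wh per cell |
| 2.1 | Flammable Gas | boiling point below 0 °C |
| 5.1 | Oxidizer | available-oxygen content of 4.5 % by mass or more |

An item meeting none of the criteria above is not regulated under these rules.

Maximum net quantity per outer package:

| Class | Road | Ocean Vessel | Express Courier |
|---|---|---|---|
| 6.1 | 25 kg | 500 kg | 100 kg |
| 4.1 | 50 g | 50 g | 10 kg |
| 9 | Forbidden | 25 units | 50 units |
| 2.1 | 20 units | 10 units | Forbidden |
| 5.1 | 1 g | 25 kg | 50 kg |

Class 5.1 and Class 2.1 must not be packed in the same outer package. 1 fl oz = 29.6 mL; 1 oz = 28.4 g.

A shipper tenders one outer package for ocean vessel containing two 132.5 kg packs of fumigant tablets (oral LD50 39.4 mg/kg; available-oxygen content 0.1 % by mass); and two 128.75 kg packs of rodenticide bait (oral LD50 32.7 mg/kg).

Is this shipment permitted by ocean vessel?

With oral LD50 39.4 mg/kg (≤ 50 mg/kg), the fumigant tablets fall in Class 6.1.
The rodenticide bait has oral LD50 32.7 mg/kg, which is ≤ 50 mg/kg, so it is Class 6.1 (Toxic).
Class 6.1 net quantity: (two 132.5 kg packs = 265 kg) + (two 128.75 kg packs = 257.5 kg) = 522.5 kg.
522.5 kg exceeds the ocean vessel limit of 500 kg for Class 6.1.

No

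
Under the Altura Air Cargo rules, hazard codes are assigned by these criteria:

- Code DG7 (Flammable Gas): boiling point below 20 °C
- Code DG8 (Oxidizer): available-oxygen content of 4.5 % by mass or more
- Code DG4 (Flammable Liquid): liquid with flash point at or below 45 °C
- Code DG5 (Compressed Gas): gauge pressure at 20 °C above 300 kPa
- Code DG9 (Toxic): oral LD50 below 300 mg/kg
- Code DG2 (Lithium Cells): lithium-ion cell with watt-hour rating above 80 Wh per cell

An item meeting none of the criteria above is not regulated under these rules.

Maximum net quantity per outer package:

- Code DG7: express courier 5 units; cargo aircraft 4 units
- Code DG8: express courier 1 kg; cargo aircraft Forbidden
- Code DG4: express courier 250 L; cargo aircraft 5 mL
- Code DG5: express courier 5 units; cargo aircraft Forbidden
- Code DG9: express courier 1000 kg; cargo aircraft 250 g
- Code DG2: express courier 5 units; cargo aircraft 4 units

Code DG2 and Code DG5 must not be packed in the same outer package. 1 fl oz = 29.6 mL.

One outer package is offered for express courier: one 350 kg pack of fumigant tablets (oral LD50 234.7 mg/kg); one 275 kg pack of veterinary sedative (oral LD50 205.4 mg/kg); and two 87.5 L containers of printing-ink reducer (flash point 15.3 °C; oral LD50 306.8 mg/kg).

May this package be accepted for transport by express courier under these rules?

Yes

Fumigant tablets: oral LD50 234.7 mg/kg < 300 mg/kg → Code DG9 (Toxic).
Veterinary sedative: oral LD50 205.4 mg/kg < 300 mg/kg → Code DG9 (Toxic).
Flash point 15.3 °C meets the Code DG4 criterion (Flammable Liquid), so the printing-ink reducer is Code DG4.
Total Code DG9: 350 kg + 275 kg = 625 kg.
625 kg ≤ 1000 kg (express courier limit, Code DG9) — within limit.
Code DG4 quantity: two 87.5 L containers = 175 L.
That is within the Code DG4 express courier limit of 250 L.
The segregation rule (Code DG2 with Code DG5) does not apply to Code DG9 with Code DG4.
Every hazard code is within its express courier limit and no segregation rule is violated.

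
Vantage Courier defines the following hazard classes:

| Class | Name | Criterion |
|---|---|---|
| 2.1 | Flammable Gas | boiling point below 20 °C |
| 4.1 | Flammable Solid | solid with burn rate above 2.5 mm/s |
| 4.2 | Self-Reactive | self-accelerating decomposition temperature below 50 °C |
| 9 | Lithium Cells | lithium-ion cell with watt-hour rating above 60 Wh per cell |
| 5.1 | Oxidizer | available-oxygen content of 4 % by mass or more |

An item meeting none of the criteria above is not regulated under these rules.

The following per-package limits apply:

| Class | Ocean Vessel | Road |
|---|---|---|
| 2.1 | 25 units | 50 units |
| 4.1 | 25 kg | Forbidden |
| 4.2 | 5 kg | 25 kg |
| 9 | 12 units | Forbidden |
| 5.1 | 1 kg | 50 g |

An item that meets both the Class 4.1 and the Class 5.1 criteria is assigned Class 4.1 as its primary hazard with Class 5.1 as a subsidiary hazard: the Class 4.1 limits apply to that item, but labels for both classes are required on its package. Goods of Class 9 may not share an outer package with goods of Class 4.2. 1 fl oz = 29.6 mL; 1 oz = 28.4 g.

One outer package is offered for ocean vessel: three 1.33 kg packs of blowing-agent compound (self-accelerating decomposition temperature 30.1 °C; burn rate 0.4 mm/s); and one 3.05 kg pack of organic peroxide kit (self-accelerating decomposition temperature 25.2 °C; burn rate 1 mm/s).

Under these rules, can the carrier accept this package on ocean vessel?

Blowing-agent compound: self-accelerating decomposition temperature 30.1 °C < 50 °C → Class 4.2 (Self-Reactive).
With self-accelerating decomposition temperature 25.2 °C (< 50 °C), the organic peroxide kit falls in Class 4.2.
Total Class 4.2: (three 1.33 kg packs = 3.99 kg) + 3.05 kg = 7.04 kg.
That exceeds the Class 4.2 ocean vessel limit of 5 kg.

No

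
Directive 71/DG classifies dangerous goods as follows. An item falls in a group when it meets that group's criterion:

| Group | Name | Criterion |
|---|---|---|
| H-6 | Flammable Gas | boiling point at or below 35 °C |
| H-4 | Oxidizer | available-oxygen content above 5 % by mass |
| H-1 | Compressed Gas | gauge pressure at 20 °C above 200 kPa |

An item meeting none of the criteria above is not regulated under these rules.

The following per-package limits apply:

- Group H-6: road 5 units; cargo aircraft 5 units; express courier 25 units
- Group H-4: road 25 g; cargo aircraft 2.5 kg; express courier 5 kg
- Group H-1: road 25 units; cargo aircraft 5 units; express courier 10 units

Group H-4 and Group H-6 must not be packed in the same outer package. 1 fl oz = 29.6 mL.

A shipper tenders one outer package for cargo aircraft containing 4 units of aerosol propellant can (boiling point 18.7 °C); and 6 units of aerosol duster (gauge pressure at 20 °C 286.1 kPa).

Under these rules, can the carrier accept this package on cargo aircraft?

No

The aerosol propellant can has boiling point 18.7 °C, which is ≤ 35 °C, so it is Group H-6 (Flammable Gas).
Aerosol duster: gauge pressure at 20 °C 286.1 kPa > 200 kPa → Group H-1 (Compressed Gas).
Group H-6 quantity: 4 units.
That is within the Group H-6 cargo aircraft limit of 5 units.
Group H-1 quantity: 6 units.
6 units > 5 units (cargo aircraft limit, Group H-1) — over the limit.
The segregation rule (Group H-4 with Group H-6) does not apply to Group H-6 with Group H-1.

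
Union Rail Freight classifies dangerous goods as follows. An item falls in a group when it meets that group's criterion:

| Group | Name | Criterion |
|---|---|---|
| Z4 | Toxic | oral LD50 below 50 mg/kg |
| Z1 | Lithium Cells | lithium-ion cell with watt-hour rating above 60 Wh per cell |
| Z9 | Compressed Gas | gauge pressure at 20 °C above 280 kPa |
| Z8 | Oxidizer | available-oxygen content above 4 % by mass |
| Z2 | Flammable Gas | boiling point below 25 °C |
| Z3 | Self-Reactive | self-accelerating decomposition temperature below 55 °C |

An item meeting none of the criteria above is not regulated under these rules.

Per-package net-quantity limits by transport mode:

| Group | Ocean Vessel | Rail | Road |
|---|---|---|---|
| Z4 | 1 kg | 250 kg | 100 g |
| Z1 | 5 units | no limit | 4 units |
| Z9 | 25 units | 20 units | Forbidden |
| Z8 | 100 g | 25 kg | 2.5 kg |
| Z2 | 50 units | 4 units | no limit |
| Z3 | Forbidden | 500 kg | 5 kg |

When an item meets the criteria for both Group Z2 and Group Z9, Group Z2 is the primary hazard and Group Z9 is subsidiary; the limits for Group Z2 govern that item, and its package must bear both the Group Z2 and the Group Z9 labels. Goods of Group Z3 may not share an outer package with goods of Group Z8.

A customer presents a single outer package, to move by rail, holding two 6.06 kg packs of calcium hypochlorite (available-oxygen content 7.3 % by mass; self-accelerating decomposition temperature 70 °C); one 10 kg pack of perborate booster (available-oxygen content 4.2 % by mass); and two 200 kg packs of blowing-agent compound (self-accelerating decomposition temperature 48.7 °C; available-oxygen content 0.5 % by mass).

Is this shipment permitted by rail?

Available-oxygen content 7.3 % by mass meets the Group Z8 criterion (Oxidizer), so the calcium hypochlorite is Group Z8.
Perborate booster: available-oxygen content 4.2 % by mass > 4 % by mass → Group Z8 (Oxidizer).
The blowing-agent compound has self-accelerating decomposition temperature 48.7 °C, which is < 55 °C, so it is Group Z3 (Self-Reactive).
Group Z3 quantity: two 200 kg packs = 400 kg.
400 kg ≤ 500 kg (rail limit, Group Z3) — within limit.
Total Group Z8: (two 6.06 kg packs = 12.12 kg) + 10 kg = 22.12 kg.
That is within the Group Z8 rail limit of 25 kg.
Group Z3 and Group Z8 may not share an outer package.

No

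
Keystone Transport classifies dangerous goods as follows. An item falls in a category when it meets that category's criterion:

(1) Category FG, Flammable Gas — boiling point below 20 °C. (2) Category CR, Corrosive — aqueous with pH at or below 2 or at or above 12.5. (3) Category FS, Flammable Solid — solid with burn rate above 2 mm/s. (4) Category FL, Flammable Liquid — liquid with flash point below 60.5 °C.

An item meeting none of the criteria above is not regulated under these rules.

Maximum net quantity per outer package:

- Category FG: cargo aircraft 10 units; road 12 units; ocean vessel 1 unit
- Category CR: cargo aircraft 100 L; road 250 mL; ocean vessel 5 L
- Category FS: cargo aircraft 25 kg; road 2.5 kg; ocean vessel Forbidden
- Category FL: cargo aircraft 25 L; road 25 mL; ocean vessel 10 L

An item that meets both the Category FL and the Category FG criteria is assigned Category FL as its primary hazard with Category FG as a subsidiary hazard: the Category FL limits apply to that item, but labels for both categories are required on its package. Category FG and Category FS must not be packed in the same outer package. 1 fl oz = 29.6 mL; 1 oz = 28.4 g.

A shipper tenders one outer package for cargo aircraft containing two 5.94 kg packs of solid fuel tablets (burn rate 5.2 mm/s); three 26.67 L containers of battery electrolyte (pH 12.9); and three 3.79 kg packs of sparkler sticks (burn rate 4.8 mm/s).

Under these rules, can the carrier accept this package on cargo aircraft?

Yes

With burn rate 5.2 mm/s (> 2 mm/s), the solid fuel tablets fall in Category FS.
With pH 12.9 (≥ 12.5), the battery electrolyte falls in Category CR.
With burn rate 4.8 mm/s (> 2 mm/s), the sparkler sticks fall in Category FS.
Category FS net quantity: (two 5.94 kg packs = 11.88 kg) + (three 3.79 kg packs = 11.37 kg) = 23.25 kg.
23.25 kg is within the cargo aircraft limit of 25 kg for Category FS.
Category CR quantity: three 26.67 L containers = 80.01 L.
80.01 L ≤ 100 L (cargo aircraft limit, Category CR) — within limit.
The segregation rule (Category FG with Category FS) does not apply to Category FS with Category CR.
Every hazard category is within its cargo aircraft limit and no segregation rule is violated.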